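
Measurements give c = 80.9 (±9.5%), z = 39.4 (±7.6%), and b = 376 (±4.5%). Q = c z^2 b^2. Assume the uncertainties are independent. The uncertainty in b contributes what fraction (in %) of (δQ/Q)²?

20.1%

(δQ/Q)² = (1·δc/c)² + (2·δz/z)² + (2·δb/b)²
  c term: (1×0.0950)² = 0.00903
  z term: (2×0.0760)² = 0.0231
  b term: (2×0.0450)² = 0.00810
Total = 0.0402. Share from b = 0.00810/0.0402 = 0.201.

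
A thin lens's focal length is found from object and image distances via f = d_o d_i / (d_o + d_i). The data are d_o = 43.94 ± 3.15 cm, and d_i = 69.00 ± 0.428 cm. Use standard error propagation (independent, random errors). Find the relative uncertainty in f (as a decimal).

∂f/∂d_o = (d_i/(d_o+d_i))² = 0.373;  ∂f/∂d_i = (d_o/(d_o+d_i))² = 0.151
δf = √((∂f/∂d_o · δd_o)² + (∂f/∂d_i · δd_i)²) = √(1.38 + 0.00420) = 1.18 cm
f = 26.84 cm, so δf/f = 1.18/26.84 = 0.0439.

0.0439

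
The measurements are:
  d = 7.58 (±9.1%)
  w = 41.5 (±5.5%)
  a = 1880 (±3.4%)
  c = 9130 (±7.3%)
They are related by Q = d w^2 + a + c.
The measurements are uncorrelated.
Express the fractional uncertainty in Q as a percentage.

Let p = d·w^2 = 13100. δp/p = √((1·δd/d)² + (2·δw/w)²) = √(0.00828 + 0.0121) = 0.143, so δp = 1860.
Q = p + a + c: δQ = √(δp² + δa² + δc²) = √(3.47e+06 + 4090 + 4.44e+05) = 1980
Q = 24100, so δQ/Q = 1980/24100 = 0.0823.

8.23%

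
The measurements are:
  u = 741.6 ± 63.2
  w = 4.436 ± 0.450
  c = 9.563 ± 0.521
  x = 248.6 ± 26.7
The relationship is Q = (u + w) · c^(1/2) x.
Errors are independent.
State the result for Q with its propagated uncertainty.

Let h = u + w = 746.0. δh = √(δu² + δw²) = √(3990 + 0.203) = 63.2, so δh/h = 0.0847.
Q is then a monomial in h, c, x:
δQ/Q = √((δh/h)² + (½·δc/c)² + (1·δx/x)²) = √(0.00718 + 0.000742 + 0.0115) = 0.139
Q = 573500, so δQ = 0.139 × 573500 = 80000.

573500 ± 80000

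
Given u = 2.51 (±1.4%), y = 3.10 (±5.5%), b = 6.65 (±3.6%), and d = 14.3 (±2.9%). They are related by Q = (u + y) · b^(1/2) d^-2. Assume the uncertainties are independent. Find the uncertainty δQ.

Let w = u + y = 5.61. δw = √(δu² + δy²) = √(0.00123 + 0.0291) = 0.174, so δw/w = 0.0310.
Q is then a monomial in w, b, d:
δQ/Q = √((δw/w)² + (½·δb/b)² + (-2·δd/d)²) = √(0.000963 + 0.000324 + 0.00336) = 0.0682
Q = 0.0707, so δQ = 0.0682 × 0.0707 = 0.00482.

0.00482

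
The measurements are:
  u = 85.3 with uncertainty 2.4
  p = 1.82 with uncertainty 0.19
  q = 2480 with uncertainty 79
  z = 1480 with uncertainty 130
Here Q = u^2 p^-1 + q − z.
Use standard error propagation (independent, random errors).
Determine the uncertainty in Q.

498

Let w = u^2·p^-1 = 4000. δw/w = √((2·δu/u)² + (-1·δp/p)²) = √(0.00317 + 0.0109) = 0.119, so δw = 474.
Q = w + q − z: δQ = √(δw² + δq² + δz²) = √(2.25e+05 + 6240 + 16900) = 498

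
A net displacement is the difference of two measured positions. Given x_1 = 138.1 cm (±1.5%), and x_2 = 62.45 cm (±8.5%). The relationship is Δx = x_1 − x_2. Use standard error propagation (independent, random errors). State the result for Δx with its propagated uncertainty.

75.65 ± 5.70 cm

For a sum/difference, combine absolute errors in quadrature:
  (δx_1)² = 4.29;  (δx_2)² = 28.2
δΔx = √(32.5) = 5.70 cm
Δx = 75.65 cm.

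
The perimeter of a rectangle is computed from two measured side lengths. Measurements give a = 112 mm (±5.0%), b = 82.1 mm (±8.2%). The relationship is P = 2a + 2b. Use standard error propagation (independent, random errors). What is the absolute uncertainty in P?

Sums and differences: (δP)² = Σ (cᵢ δxᵢ)².
  (2·δa)² = 125;  (2·δb)² = 181
δP = √(307) = 17.5 mm

17.5 mm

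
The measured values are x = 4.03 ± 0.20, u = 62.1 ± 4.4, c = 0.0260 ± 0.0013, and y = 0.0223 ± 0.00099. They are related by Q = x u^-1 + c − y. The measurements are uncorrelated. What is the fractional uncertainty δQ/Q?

Let p = x·u^-1 = 0.0649. δp/p = √((1·δx/x)² + (-1·δu/u)²) = √(0.00246 + 0.00502) = 0.0865, so δp = 0.00561.
Q = p + c − y: δQ = √(δp² + δc² + δy²) = √(3.15e-05 + 1.69e-06 + 9.8e-07) = 0.00585
Q = 0.0686, so δQ/Q = 0.00585/0.0686 = 0.0852.

0.0852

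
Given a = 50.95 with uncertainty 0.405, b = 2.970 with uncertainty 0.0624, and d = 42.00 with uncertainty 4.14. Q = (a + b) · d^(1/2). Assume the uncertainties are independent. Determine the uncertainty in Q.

17.4

Let u = a + b = 53.92. δu = √(δa² + δb²) = √(0.164 + 0.00389) = 0.410, so δu/u = 0.00760.
Q is then a monomial in u, d:
δQ/Q = √((δu/u)² + (½·δd/d)²) = √(5.78e-05 + 0.00243) = 0.0499
Q = 349.4, so δQ = 0.0499 × 349.4 = 17.4.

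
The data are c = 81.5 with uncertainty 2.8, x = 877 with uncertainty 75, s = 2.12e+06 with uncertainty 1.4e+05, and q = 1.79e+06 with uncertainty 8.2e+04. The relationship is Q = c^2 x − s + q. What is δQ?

Let p = c^2·x = 5.83e+06. δp/p = √((2·δc/c)² + (1·δx/x)²) = √(0.00472 + 0.00731) = 0.110, so δp = 6.39e+05.
Q = p − s + q: δQ = √(δp² + δs² + δq²) = √(4.08e+11 + 1.96e+10 + 6.72e+09) = 6.59e+05

6.59e+05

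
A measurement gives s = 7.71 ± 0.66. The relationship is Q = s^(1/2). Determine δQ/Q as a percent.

4.28%

Q ∝ s^(1/2), so δQ/Q = |½| · δs/s = 0.5 × 0.0856 = 0.0428.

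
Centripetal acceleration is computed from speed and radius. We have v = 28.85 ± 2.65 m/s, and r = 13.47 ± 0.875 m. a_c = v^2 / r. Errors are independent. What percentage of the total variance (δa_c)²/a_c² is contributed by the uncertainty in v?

(δa_c/a_c)² = (2·δv/v)² + (-1·δr/r)²
  v term: (2×0.0919)² = 0.0337
  r term: (-1×0.0650)² = 0.00422
Total = 0.0380. Share from v = 0.0337/0.0380 = 0.889.

88.9%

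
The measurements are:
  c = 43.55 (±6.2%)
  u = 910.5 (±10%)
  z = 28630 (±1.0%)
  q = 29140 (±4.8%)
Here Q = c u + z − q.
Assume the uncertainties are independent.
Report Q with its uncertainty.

39140 ± 4880

Let p = c·u = 39650. δp/p = √((1·δc/c)² + (1·δu/u)²) = √(0.00384 + 0.0100) = 0.118, so δp = 4670.
Q = p + z − q: δQ = √(δp² + δz² + δq²) = √(2.18e+07 + 82000 + 1.96e+06) = 4880
Q = 39140.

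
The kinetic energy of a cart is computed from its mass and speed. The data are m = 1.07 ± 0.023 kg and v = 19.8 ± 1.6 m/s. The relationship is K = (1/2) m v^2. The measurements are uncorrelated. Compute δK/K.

0.163

Relative error in a monomial: (δK/K)² = Σ (nᵢ · δxᵢ/xᵢ)².
  (1·δm/m)² = (1×0.0215)² = 0.000462;  (2·δv/v)² = (2×0.0808)² = 0.0261
δK/K = √(0.0266) = 0.163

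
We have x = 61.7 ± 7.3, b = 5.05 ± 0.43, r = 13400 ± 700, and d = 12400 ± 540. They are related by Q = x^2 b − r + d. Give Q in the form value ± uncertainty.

Let p = x^2·b = 19200. δp/p = √((2·δx/x)² + (1·δb/b)²) = √(0.0560 + 0.00725) = 0.251, so δp = 4830.
Q = p − r + d: δQ = √(δp² + δr² + δd²) = √(2.34e+07 + 4.9e+05 + 2.92e+05) = 4910
Q = 18200.

18200 ± 4910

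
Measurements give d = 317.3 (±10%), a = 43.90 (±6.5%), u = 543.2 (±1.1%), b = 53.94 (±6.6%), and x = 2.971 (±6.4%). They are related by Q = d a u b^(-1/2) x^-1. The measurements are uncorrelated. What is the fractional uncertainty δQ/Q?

0.140

Since Q is a product/quotient, work with relative uncertainties:
  (1·δd/d)² = (1×0.100)² = 0.0100;  (1·δa/a)² = (1×0.0650)² = 0.00423;  (1·δu/u)² = (1×0.0110)² = 0.000121;  (−½·δb/b)² = (-0.5×0.0660)² = 0.00109;  (-1·δx/x)² = (-1×0.0640)² = 0.00410
δQ/Q = √(0.0195) = 0.140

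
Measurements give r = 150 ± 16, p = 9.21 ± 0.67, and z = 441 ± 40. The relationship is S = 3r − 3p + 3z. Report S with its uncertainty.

S is a linear combination, so absolute uncertainties add in quadrature:
  (3·δr)² = 2300;  (3·δp)² = 4.04;  (3·δz)² = 14400
δS = √(16700) = 129
S = 1750.

1750 ± 129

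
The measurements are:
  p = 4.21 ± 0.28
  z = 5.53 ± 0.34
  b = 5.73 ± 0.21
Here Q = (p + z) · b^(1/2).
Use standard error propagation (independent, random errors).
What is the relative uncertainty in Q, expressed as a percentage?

4.88%

Let u = p + z = 9.74. δu = √(δp² + δz²) = √(0.0784 + 0.116) = 0.440, so δu/u = 0.0452.
Q is then a monomial in u, b:
δQ/Q = √((δu/u)² + (½·δb/b)²) = √(0.00204 + 0.000336) = 0.0488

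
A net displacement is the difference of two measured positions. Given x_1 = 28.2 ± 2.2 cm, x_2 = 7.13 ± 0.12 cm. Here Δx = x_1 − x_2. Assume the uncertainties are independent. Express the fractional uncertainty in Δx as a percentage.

10.5%

Sums and differences: (δΔx)² = Σ (cᵢ δxᵢ)².
  (δx_1)² = 4.84;  (δx_2)² = 0.0144
δΔx = √(4.85) = 2.20 cm
Δx = 21.1 cm, so δΔx/Δx = 2.20/21.1 = 0.105.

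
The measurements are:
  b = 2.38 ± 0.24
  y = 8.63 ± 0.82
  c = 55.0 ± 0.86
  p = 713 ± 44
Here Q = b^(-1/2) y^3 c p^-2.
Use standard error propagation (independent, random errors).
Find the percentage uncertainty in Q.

For a monomial Q ∝ b^(-1/2), y^3, c, p^-2, fractional errors add in quadrature:
  (−½·δb/b)² = (-0.5×0.101)² = 0.00254;  (3·δy/y)² = (3×0.0950)² = 0.0813;  (1·δc/c)² = (1×0.0156)² = 0.000244;  (-2·δp/p)² = (-2×0.0617)² = 0.0152
δQ/Q = √(0.0993) = 0.315

31.5%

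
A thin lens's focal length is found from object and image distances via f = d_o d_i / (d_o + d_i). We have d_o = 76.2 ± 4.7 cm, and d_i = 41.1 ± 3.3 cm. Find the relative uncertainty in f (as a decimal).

0.0565

∂f/∂d_o = (d_i/(d_o+d_i))² = 0.123;  ∂f/∂d_i = (d_o/(d_o+d_i))² = 0.422
δf = √((∂f/∂d_o · δd_o)² + (∂f/∂d_i · δd_i)²) = √(0.333 + 1.94) = 1.51 cm
f = 26.7 cm, so δf/f = 1.51/26.7 = 0.0565.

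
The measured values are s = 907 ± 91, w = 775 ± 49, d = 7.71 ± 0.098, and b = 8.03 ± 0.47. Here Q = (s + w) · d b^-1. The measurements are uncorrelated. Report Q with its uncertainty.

Let u = s + w = 1680. δu = √(δs² + δw²) = √(8280 + 2400) = 103, so δu/u = 0.0614.
Q is then a monomial in u, d, b:
δQ/Q = √((δu/u)² + (1·δd/d)² + (-1·δb/b)²) = √(0.00378 + 0.000162 + 0.00343) = 0.0858
Q = 1610, so δQ = 0.0858 × 1610 = 139.

1610 ± 139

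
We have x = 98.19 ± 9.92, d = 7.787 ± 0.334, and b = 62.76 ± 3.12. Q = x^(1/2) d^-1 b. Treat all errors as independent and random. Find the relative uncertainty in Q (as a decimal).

0.0828

Q is a product of powers, so relative uncertainties combine in quadrature:
  (½·δx/x)² = (0.5×0.101)² = 0.00255;  (-1·δd/d)² = (-1×0.0429)² = 0.00184;  (1·δb/b)² = (1×0.0497)² = 0.00247
δQ/Q = √(0.00686) = 0.0828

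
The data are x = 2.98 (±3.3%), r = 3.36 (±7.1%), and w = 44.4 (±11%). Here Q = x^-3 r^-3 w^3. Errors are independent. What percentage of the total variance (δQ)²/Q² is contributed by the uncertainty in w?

66.4%

(δQ/Q)² = (-3·δx/x)² + (-3·δr/r)² + (3·δw/w)²
  x term: (-3×0.0330)² = 0.00980
  r term: (-3×0.0710)² = 0.0454
  w term: (3×0.110)² = 0.109
Total = 0.164. Share from w = 0.109/0.164 = 0.664.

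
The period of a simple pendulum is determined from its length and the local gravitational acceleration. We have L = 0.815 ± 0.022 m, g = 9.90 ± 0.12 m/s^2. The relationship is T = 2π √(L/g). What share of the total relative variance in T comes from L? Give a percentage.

83.2%

(δT/T)² = (½·δL/L)² + (−½·δg/g)²
  L term: (0.5×0.0270)² = 0.000182
  g term: (-0.5×0.0121)² = 3.67e-05
Total = 0.000219. Share from L = 0.000182/0.000219 = 0.832.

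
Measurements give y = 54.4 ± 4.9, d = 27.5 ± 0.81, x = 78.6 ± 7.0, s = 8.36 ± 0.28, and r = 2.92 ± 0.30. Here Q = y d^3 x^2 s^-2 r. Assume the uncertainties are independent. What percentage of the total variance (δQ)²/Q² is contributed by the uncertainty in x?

50.6%

(δQ/Q)² = (1·δy/y)² + (3·δd/d)² + (2·δx/x)² + (-2·δs/s)² + (1·δr/r)²
  y term: (1×0.0901)² = 0.00811
  d term: (3×0.0295)² = 0.00781
  x term: (2×0.0891)² = 0.0317
  s term: (-2×0.0335)² = 0.00449
  r term: (1×0.103)² = 0.0106
Total = 0.0627. Share from x = 0.0317/0.0627 = 0.506.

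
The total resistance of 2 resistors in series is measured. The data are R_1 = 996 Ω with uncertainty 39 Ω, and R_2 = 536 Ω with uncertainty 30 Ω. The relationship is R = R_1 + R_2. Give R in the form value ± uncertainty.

1530 ± 49.2 Ω

Sums and differences: (δR)² = Σ (cᵢ δxᵢ)².
  (δR_1)² = 1520;  (δR_2)² = 900
δR = √(2420) = 49.2 Ω
R = 1530 Ω.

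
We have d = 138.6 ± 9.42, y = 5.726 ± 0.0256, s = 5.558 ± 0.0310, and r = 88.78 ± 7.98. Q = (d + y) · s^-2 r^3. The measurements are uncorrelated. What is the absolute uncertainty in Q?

Let u = d + y = 144.3. δu = √(δd² + δy²) = √(88.7 + 0.000655) = 9.42, so δu/u = 0.0653.
Q is then a monomial in u, s, r:
δQ/Q = √((δu/u)² + (-2·δs/s)² + (3·δr/r)²) = √(0.00426 + 0.000124 + 0.0727) = 0.278
Q = 3.269e+06, so δQ = 0.278 × 3.269e+06 = 9.08e+05.

9.08e+05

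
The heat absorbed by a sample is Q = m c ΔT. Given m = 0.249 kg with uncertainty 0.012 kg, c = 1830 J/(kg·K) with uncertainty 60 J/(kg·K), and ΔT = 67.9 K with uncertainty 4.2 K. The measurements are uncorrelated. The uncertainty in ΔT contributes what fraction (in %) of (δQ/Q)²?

53.0%

(δQ/Q)² = (1·δm/m)² + (1·δc/c)² + (1·δΔT/ΔT)²
  m term: (1×0.0482)² = 0.00232
  c term: (1×0.0328)² = 0.00107
  ΔT term: (1×0.0619)² = 0.00383
Total = 0.00722. Share from ΔT = 0.00383/0.00722 = 0.530.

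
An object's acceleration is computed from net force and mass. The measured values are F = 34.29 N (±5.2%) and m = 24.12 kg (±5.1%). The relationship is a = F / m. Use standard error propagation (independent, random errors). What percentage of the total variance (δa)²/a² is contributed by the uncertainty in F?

(δa/a)² = (1·δF/F)² + (-1·δm/m)²
  F term: (1×0.0520)² = 0.00270
  m term: (-1×0.0510)² = 0.00260
Total = 0.00530. Share from F = 0.00270/0.00530 = 0.510.

51.0%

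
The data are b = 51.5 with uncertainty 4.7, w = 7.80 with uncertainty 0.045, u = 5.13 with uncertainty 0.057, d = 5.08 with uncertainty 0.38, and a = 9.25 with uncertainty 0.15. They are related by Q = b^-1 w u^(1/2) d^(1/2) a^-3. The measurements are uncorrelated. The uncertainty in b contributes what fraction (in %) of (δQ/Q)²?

(δQ/Q)² = (-1·δb/b)² + (1·δw/w)² + (½·δu/u)² + (½·δd/d)² + (-3·δa/a)²
  b term: (-1×0.0913)² = 0.00833
  w term: (1×0.00577)² = 3.33e-05
  u term: (0.5×0.0111)² = 3.09e-05
  d term: (0.5×0.0748)² = 0.00140
  a term: (-3×0.0162)² = 0.00237
Total = 0.0122. Share from b = 0.00833/0.0122 = 0.685.

68.5%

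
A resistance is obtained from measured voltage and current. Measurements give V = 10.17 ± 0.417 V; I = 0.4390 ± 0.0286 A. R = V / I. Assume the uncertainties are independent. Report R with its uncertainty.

Relative error in a monomial: (δR/R)² = Σ (nᵢ · δxᵢ/xᵢ)².
  (1·δV/V)² = (1×0.0410)² = 0.00168;  (-1·δI/I)² = (-1×0.0651)² = 0.00424
δR/R = √(0.00593) = 0.0770
R = 23.17 Ω, so δR = 0.0770 × 23.17 = 1.78 Ω.

23.17 ± 1.78 Ω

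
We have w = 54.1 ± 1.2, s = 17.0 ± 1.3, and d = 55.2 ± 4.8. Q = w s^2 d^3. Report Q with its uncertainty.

Q is a product of powers, so relative uncertainties combine in quadrature:
  (1·δw/w)² = (1×0.0222)² = 0.000492;  (2·δs/s)² = (2×0.0765)² = 0.0234;  (3·δd/d)² = (3×0.0870)² = 0.0681
δQ/Q = √(0.0919) = 0.303
Q = 2.63e+09, so δQ = 0.303 × 2.63e+09 = 7.97e+08.

(2.63 ± 0.797) × 10^9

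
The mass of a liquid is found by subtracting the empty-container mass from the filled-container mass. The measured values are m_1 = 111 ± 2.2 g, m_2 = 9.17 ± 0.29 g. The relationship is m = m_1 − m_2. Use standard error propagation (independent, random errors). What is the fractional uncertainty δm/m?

0.0218

For a sum/difference, combine absolute errors in quadrature:
  (δm_1)² = 4.84;  (δm_2)² = 0.0841
δm = √(4.92) = 2.22 g
m = 102 g, so δm/m = 2.22/102 = 0.0218.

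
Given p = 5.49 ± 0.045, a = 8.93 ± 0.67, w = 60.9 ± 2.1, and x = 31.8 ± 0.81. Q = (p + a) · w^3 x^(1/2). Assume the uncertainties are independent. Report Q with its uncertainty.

Let u = p + a = 14.4. δu = √(δp² + δa²) = √(0.00202 + 0.449) = 0.672, so δu/u = 0.0466.
Q is then a monomial in u, w, x:
δQ/Q = √((δu/u)² + (3·δw/w)² + (½·δx/x)²) = √(0.00217 + 0.0107 + 0.000162) = 0.114
Q = 1.84e+07, so δQ = 0.114 × 1.84e+07 = 2.1e+06.

(1.84 ± 0.210) × 10^7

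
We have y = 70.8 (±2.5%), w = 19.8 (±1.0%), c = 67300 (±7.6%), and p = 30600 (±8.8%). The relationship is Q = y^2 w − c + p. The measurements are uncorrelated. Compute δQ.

Let h = y^2·w = 99300. δh/h = √((2·δy/y)² + (1·δw/w)²) = √(0.00250 + 0.000100) = 0.0510, so δh = 5060.
Q = h − c + p: δQ = √(δh² + δc² + δp²) = √(2.56e+07 + 2.62e+07 + 7.25e+06) = 7680

7680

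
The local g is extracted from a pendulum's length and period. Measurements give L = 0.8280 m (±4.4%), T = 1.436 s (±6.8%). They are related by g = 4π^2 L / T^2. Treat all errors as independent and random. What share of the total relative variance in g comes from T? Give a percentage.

(δg/g)² = (1·δL/L)² + (-2·δT/T)²
  L term: (1×0.0440)² = 0.00194
  T term: (-2×0.0680)² = 0.0185
Total = 0.0204. Share from T = 0.0185/0.0204 = 0.905.

90.5%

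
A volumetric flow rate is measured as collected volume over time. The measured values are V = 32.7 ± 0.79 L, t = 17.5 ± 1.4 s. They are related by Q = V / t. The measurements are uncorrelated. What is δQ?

Each factor contributes (exponent × relative error)² to (δQ/Q)²:
  (1·δV/V)² = (1×0.0242)² = 0.000584;  (-1·δt/t)² = (-1×0.0800)² = 0.00640
δQ/Q = √(0.00698) = 0.0836
Q = 1.87 L/s, so δQ = 0.0836 × 1.87 = 0.156 L/s.

0.156 L/s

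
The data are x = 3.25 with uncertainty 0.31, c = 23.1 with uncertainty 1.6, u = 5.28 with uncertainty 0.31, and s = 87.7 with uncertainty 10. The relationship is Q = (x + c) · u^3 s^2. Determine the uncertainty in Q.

Let w = x + c = 26.4. δw = √(δx² + δc²) = √(0.0961 + 2.56) = 1.63, so δw/w = 0.0619.
Q is then a monomial in w, u, s:
δQ/Q = √((δw/w)² + (3·δu/u)² + (2·δs/s)²) = √(0.00383 + 0.0310 + 0.0520) = 0.295
Q = 2.98e+07, so δQ = 0.295 × 2.98e+07 = 8.79e+06.

8.79e+06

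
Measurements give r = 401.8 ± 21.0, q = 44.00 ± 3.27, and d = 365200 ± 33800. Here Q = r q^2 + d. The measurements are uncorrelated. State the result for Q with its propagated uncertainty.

Let p = r·q^2 = 777900. δp/p = √((1·δr/r)² + (2·δq/q)²) = √(0.00273 + 0.0221) = 0.158, so δp = 1.23e+05.
Q = p + d: δQ = √(δp² + δd²) = √(1.5e+10 + 1.14e+09) = 1.27e+05
Q = 1.143e+06.

(1.143 ± 0.127) × 10^6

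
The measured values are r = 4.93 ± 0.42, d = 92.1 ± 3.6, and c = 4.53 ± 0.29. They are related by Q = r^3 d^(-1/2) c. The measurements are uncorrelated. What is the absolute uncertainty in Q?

Products/powers → add relative errors in quadrature, weighted by exponent:
  (3·δr/r)² = (3×0.0852)² = 0.0653;  (−½·δd/d)² = (-0.5×0.0391)² = 0.000382;  (1·δc/c)² = (1×0.0640)² = 0.00410
δQ/Q = √(0.0698) = 0.264
Q = 56.6, so δQ = 0.264 × 56.6 = 14.9.

14.9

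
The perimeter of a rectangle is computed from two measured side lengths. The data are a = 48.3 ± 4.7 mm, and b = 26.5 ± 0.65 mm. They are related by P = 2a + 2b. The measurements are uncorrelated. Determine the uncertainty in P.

9.49 mm

P is a linear combination, so absolute uncertainties add in quadrature:
  (2·δa)² = 88.4;  (2·δb)² = 1.69
δP = √(90.1) = 9.49 mm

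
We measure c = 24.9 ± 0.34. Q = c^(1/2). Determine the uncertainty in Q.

0.0341

Each factor contributes (exponent × relative error)² to (δQ/Q)²:
  (½·δc/c)² = (0.5×0.0137)² = 4.66e-05
δQ/Q = √(4.66e-05) = 0.00683
Q = 4.99, so δQ = 0.00683 × 4.99 = 0.0341.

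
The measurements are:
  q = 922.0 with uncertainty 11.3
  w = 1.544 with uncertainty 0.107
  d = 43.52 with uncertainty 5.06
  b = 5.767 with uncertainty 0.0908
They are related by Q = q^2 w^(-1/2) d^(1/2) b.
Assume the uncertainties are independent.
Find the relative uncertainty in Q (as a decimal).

Since Q is a product/quotient, work with relative uncertainties:
  (2·δq/q)² = (2×0.0123)² = 0.000601;  (−½·δw/w)² = (-0.5×0.0693)² = 0.00120;  (½·δd/d)² = (0.5×0.116)² = 0.00338;  (1·δb/b)² = (1×0.0157)² = 0.000248
δQ/Q = √(0.00543) = 0.0737

0.0737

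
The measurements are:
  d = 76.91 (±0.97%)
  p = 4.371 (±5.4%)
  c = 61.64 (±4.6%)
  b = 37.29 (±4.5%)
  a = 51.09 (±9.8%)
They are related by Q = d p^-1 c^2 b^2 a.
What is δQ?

8.11e+08

Products/powers → add relative errors in quadrature, weighted by exponent:
  (1·δd/d)² = (1×0.00970)² = 9.41e-05;  (-1·δp/p)² = (-1×0.0540)² = 0.00292;  (2·δc/c)² = (2×0.0460)² = 0.00846;  (2·δb/b)² = (2×0.0450)² = 0.00810;  (1·δa/a)² = (1×0.0980)² = 0.00960
δQ/Q = √(0.0292) = 0.171
Q = 4.75e+09, so δQ = 0.171 × 4.75e+09 = 8.11e+08.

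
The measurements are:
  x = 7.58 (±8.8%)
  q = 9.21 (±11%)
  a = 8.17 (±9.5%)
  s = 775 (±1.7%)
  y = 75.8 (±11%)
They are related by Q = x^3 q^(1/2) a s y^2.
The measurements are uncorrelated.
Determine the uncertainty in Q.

Each factor contributes (exponent × relative error)² to (δQ/Q)²:
  (3·δx/x)² = (3×0.0880)² = 0.0697;  (½·δq/q)² = (0.5×0.110)² = 0.00302;  (1·δa/a)² = (1×0.0950)² = 0.00903;  (1·δs/s)² = (1×0.0170)² = 0.000289;  (2·δy/y)² = (2×0.110)² = 0.0484
δQ/Q = √(0.130) = 0.361
Q = 4.81e+10, so δQ = 0.361 × 4.81e+10 = 1.74e+10.

1.74e+10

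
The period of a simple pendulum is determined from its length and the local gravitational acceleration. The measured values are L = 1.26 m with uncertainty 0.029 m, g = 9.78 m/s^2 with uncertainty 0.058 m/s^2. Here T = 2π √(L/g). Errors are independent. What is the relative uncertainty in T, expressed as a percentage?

1.19%

Products/powers → add relative errors in quadrature, weighted by exponent:
  (½·δL/L)² = (0.5×0.0230)² = 0.000132;  (−½·δg/g)² = (-0.5×0.00593)² = 8.79e-06
δT/T = √(0.000141) = 0.0119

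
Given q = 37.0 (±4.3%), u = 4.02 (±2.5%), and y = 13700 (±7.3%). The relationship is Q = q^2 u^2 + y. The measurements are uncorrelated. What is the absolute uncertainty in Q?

2420

Let p = q^2·u^2 = 22100. δp/p = √((2·δq/q)² + (2·δu/u)²) = √(0.00740 + 0.00250) = 0.0995, so δp = 2200.
Q = p + y: δQ = √(δp² + δy²) = √(4.84e+06 + 1e+06) = 2420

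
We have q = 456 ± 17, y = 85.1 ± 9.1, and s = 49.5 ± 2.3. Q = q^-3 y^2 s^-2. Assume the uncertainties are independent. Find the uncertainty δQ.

Q is a product of powers, so relative uncertainties combine in quadrature:
  (-3·δq/q)² = (-3×0.0373)² = 0.0125;  (2·δy/y)² = (2×0.107)² = 0.0457;  (-2·δs/s)² = (-2×0.0465)² = 0.00864
δQ/Q = √(0.0669) = 0.259
Q = 3.12e-08, so δQ = 0.259 × 3.12e-08 = 8.06e-09.

8.06e-09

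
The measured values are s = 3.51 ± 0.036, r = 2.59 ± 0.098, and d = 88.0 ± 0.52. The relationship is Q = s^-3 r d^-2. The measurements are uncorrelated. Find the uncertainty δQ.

3.88e-07

Relative error in a monomial: (δQ/Q)² = Σ (nᵢ · δxᵢ/xᵢ)².
  (-3·δs/s)² = (-3×0.0103)² = 0.000947;  (1·δr/r)² = (1×0.0378)² = 0.00143;  (-2·δd/d)² = (-2×0.00591)² = 0.000140
δQ/Q = √(0.00252) = 0.0502
Q = 7.73e-06, so δQ = 0.0502 × 7.73e-06 = 3.88e-07.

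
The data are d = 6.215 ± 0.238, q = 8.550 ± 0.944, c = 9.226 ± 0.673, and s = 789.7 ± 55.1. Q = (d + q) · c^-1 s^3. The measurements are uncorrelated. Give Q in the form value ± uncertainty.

Let u = d + q = 14.77. δu = √(δd² + δq²) = √(0.0566 + 0.891) = 0.974, so δu/u = 0.0659.
Q is then a monomial in u, c, s:
δQ/Q = √((δu/u)² + (-1·δc/c)² + (3·δs/s)²) = √(0.00435 + 0.00532 + 0.0438) = 0.231
Q = 7.881e+08, so δQ = 0.231 × 7.881e+08 = 1.82e+08.

(7.881 ± 1.82) × 10^8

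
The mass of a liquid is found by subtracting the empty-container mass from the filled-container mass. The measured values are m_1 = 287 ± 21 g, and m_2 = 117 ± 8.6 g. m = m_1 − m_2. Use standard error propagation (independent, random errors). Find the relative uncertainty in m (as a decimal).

Sums and differences: (δm)² = Σ (cᵢ δxᵢ)².
  (δm_1)² = 441;  (δm_2)² = 74.0
δm = √(515) = 22.7 g
m = 170 g, so δm/m = 22.7/170 = 0.133.

0.133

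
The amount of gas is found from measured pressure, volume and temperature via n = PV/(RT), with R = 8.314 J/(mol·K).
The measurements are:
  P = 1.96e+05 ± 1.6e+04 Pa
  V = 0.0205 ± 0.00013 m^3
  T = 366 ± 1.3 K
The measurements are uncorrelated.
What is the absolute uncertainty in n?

Since n is a product/quotient, work with relative uncertainties:
  (1·δP/P)² = (1×0.0816)² = 0.00666;  (1·δV/V)² = (1×0.00634)² = 4.02e-05;  (-1·δT/T)² = (-1×0.00355)² = 1.26e-05
δn/n = √(0.00672) = 0.0820
n = 1.32 mol, so δn = 0.0820 × 1.32 = 0.108 mol.

0.108 mol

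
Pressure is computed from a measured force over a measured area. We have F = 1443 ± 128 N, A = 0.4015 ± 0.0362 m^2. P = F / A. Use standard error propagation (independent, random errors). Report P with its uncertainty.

Products/powers → add relative errors in quadrature, weighted by exponent:
  (1·δF/F)² = (1×0.0887)² = 0.00787;  (-1·δA/A)² = (-1×0.0902)² = 0.00813
δP/P = √(0.0160) = 0.126
P = 3594 Pa, so δP = 0.126 × 3594 = 455 Pa.

3594 ± 455 Pa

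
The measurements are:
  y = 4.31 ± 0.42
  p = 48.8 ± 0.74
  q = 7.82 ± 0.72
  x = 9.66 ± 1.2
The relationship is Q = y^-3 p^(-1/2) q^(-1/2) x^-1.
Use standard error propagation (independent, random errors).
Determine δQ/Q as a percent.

Each factor contributes (exponent × relative error)² to (δQ/Q)²:
  (-3·δy/y)² = (-3×0.0974)² = 0.0855;  (−½·δp/p)² = (-0.5×0.0152)² = 5.75e-05;  (−½·δq/q)² = (-0.5×0.0921)² = 0.00212;  (-1·δx/x)² = (-1×0.124)² = 0.0154
δQ/Q = √(0.103) = 0.321

32.1%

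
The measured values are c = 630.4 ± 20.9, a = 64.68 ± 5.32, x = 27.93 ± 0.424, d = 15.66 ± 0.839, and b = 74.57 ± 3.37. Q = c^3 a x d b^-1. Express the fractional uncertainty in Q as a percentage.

For a monomial Q ∝ c^3, a, x, d, b^-1, fractional errors add in quadrature:
  (3·δc/c)² = (3×0.0332)² = 0.00989;  (1·δa/a)² = (1×0.0823)² = 0.00677;  (1·δx/x)² = (1×0.0152)² = 0.000230;  (1·δd/d)² = (1×0.0536)² = 0.00287;  (-1·δb/b)² = (-1×0.0452)² = 0.00204
δQ/Q = √(0.0218) = 0.148

14.8%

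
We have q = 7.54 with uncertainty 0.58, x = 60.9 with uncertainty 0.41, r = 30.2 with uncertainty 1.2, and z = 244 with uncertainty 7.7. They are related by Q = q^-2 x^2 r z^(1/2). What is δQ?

For a monomial Q ∝ q^-2, x^2, r, z^(1/2), fractional errors add in quadrature:
  (-2·δq/q)² = (-2×0.0769)² = 0.0237;  (2·δx/x)² = (2×0.00673)² = 0.000181;  (1·δr/r)² = (1×0.0397)² = 0.00158;  (½·δz/z)² = (0.5×0.0316)² = 0.000249
δQ/Q = √(0.0257) = 0.160
Q = 30800, so δQ = 0.160 × 30800 = 4930.

4930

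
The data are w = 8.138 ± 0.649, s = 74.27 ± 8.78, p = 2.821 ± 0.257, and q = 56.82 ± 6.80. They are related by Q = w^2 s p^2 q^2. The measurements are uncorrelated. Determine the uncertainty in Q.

For a monomial Q ∝ w^2, s, p^2, q^2, fractional errors add in quadrature:
  (2·δw/w)² = (2×0.0797)² = 0.0254;  (1·δs/s)² = (1×0.118)² = 0.0140;  (2·δp/p)² = (2×0.0911)² = 0.0332;  (2·δq/q)² = (2×0.120)² = 0.0573
δQ/Q = √(0.130) = 0.360
Q = 1.264e+08, so δQ = 0.360 × 1.264e+08 = 4.55e+07.

4.55e+07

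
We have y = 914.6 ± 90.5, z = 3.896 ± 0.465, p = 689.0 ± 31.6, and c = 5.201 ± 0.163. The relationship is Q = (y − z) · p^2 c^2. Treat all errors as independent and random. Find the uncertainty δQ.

Let u = y − z = 910.7. δu = √(δy² + δz²) = √(8190 + 0.216) = 90.5, so δu/u = 0.0994.
Q is then a monomial in u, p, c:
δQ/Q = √((δu/u)² + (2·δp/p)² + (2·δc/c)²) = √(0.00988 + 0.00841 + 0.00393) = 0.149
Q = 1.169e+10, so δQ = 0.149 × 1.169e+10 = 1.74e+09.

1.74e+09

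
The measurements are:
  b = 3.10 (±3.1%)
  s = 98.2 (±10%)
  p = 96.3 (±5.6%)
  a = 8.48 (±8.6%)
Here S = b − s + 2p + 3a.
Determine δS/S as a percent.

12.0%

For a sum/difference, combine absolute errors in quadrature:
  (δb)² = 0.00924;  (δs)² = 96.4;  (2·δp)² = 116;  (3·δa)² = 4.79
δS = √(218) = 14.7
S = 123, so δS/S = 14.7/123 = 0.120.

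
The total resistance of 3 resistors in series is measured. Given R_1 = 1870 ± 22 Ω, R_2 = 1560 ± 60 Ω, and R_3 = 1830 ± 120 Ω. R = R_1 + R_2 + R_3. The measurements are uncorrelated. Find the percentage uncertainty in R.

2.58%

Absolute uncertainties add in quadrature for a linear combination:
  (δR_1)² = 484;  (δR_2)² = 3600;  (δR_3)² = 14400
δR = √(18500) = 136 Ω
R = 5260 Ω, so δR/R = 136/5260 = 0.0258.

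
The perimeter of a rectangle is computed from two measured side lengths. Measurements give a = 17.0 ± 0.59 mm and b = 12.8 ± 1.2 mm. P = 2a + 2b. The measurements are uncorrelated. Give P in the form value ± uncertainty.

Each term contributes (cᵢ δxᵢ)² to (δP)²:
  (2·δa)² = 1.39;  (2·δb)² = 5.76
δP = √(7.15) = 2.67 mm
P = 59.6 mm.

59.6 ± 2.67 mm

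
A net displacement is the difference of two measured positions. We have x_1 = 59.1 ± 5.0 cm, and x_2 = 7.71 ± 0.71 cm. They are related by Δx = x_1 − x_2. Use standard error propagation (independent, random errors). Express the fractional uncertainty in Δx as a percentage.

9.83%

Each term contributes (cᵢ δxᵢ)² to (δΔx)²:
  (δx_1)² = 25.0;  (δx_2)² = 0.504
δΔx = √(25.5) = 5.05 cm
Δx = 51.4 cm, so δΔx/Δx = 5.05/51.4 = 0.0983.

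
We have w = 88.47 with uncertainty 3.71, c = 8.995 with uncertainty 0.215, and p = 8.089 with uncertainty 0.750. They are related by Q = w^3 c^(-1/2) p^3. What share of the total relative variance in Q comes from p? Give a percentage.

(δQ/Q)² = (3·δw/w)² + (−½·δc/c)² + (3·δp/p)²
  w term: (3×0.0419)² = 0.0158
  c term: (-0.5×0.0239)² = 0.000143
  p term: (3×0.0927)² = 0.0774
Total = 0.0933. Share from p = 0.0774/0.0933 = 0.829.

82.9%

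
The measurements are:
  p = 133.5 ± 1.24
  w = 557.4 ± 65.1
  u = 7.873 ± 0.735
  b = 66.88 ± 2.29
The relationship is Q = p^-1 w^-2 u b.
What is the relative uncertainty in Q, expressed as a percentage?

25.4%

Each factor contributes (exponent × relative error)² to (δQ/Q)²:
  (-1·δp/p)² = (-1×0.00929)² = 8.63e-05;  (-2·δw/w)² = (-2×0.117)² = 0.0546;  (1·δu/u)² = (1×0.0934)² = 0.00872;  (1·δb/b)² = (1×0.0342)² = 0.00117
δQ/Q = √(0.0645) = 0.254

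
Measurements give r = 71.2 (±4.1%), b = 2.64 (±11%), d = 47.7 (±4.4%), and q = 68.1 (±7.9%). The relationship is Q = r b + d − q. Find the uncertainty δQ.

Let p = r·b = 188. δp/p = √((1·δr/r)² + (1·δb/b)²) = √(0.00168 + 0.0121) = 0.117, so δp = 22.1.
Q = p + d − q: δQ = √(δp² + δd² + δq²) = √(487 + 4.40 + 28.9) = 22.8

22.8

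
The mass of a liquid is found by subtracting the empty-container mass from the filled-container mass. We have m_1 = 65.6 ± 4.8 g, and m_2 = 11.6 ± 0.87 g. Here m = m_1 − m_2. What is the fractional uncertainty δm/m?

0.0903

Absolute uncertainties add in quadrature for a linear combination:
  (δm_1)² = 23.0;  (δm_2)² = 0.757
δm = √(23.8) = 4.88 g
m = 54.0 g, so δm/m = 4.88/54.0 = 0.0903.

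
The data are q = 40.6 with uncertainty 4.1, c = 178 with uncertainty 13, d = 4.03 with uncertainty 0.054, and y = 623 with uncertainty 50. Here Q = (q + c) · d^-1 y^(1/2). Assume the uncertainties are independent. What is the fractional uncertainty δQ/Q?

0.0754

Let u = q + c = 219. δu = √(δq² + δc²) = √(16.8 + 169) = 13.6, so δu/u = 0.0624.
Q is then a monomial in u, d, y:
δQ/Q = √((δu/u)² + (-1·δd/d)² + (½·δy/y)²) = √(0.00389 + 0.000180 + 0.00161) = 0.0754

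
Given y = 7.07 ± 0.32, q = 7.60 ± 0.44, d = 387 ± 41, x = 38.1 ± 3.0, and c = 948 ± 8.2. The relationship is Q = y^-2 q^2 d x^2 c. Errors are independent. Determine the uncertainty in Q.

Q is a product of powers, so relative uncertainties combine in quadrature:
  (-2·δy/y)² = (-2×0.0453)² = 0.00819;  (2·δq/q)² = (2×0.0579)² = 0.0134;  (1·δd/d)² = (1×0.106)² = 0.0112;  (2·δx/x)² = (2×0.0787)² = 0.0248;  (1·δc/c)² = (1×0.00865)² = 7.48e-05
δQ/Q = √(0.0577) = 0.240
Q = 6.15e+08, so δQ = 0.240 × 6.15e+08 = 1.48e+08.

1.48e+08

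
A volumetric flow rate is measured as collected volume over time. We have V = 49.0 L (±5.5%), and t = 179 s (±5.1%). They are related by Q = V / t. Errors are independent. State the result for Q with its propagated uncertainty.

0.274 ± 0.0205 L/s

Q is a product of powers, so relative uncertainties combine in quadrature:
  (1·δV/V)² = (1×0.0550)² = 0.00302;  (-1·δt/t)² = (-1×0.0510)² = 0.00260
δQ/Q = √(0.00563) = 0.0750
Q = 0.274 L/s, so δQ = 0.0750 × 0.274 = 0.0205 L/s.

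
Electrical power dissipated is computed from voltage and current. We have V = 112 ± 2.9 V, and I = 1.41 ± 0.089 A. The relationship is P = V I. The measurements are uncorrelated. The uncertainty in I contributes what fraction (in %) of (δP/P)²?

85.6%

(δP/P)² = (1·δV/V)² + (1·δI/I)²
  V term: (1×0.0259)² = 0.000670
  I term: (1×0.0631)² = 0.00398
Total = 0.00465. Share from I = 0.00398/0.00465 = 0.856.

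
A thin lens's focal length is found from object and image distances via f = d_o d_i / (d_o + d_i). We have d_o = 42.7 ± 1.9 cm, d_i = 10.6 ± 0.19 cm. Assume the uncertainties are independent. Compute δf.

∂f/∂d_o = (d_i/(d_o+d_i))² = 0.0396;  ∂f/∂d_i = (d_o/(d_o+d_i))² = 0.642
δf = √((∂f/∂d_o · δd_o)² + (∂f/∂d_i · δd_i)²) = √(0.00565 + 0.0149) = 0.143 cm

0.143 cm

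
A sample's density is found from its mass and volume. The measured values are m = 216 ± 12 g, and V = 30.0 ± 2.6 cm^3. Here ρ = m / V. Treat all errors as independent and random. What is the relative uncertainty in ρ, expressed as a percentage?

Each factor contributes (exponent × relative error)² to (δρ/ρ)²:
  (1·δm/m)² = (1×0.0556)² = 0.00309;  (-1·δV/V)² = (-1×0.0867)² = 0.00751
δρ/ρ = √(0.0106) = 0.103

10.3%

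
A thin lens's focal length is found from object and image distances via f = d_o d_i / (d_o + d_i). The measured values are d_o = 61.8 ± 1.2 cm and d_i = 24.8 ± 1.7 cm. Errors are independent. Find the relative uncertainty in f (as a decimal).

∂f/∂d_o = (d_i/(d_o+d_i))² = 0.0820;  ∂f/∂d_i = (d_o/(d_o+d_i))² = 0.509
δf = √((∂f/∂d_o · δd_o)² + (∂f/∂d_i · δd_i)²) = √(0.00968 + 0.750) = 0.871 cm
f = 17.7 cm, so δf/f = 0.871/17.7 = 0.0492.

0.0492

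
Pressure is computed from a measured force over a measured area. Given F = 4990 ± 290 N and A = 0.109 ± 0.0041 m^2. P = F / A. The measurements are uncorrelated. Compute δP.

3170 Pa

Since P is a product/quotient, work with relative uncertainties:
  (1·δF/F)² = (1×0.0581)² = 0.00338;  (-1·δA/A)² = (-1×0.0376)² = 0.00141
δP/P = √(0.00479) = 0.0692
P = 45800 Pa, so δP = 0.0692 × 45800 = 3170 Pa.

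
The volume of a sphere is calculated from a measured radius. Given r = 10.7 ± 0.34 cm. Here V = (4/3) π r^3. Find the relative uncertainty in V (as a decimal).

0.0953

V ∝ r^3, so δV/V = |3| · δr/r = 3 × 0.0318 = 0.0953.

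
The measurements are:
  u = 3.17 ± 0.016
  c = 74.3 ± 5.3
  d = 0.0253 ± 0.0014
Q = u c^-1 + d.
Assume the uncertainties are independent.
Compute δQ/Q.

0.0494

Let p = u·c^-1 = 0.0427. δp/p = √((1·δu/u)² + (-1·δc/c)²) = √(2.55e-05 + 0.00509) = 0.0715, so δp = 0.00305.
Q = p + d: δQ = √(δp² + δd²) = √(9.31e-06 + 1.96e-06) = 0.00336
Q = 0.0680, so δQ/Q = 0.00336/0.0680 = 0.0494.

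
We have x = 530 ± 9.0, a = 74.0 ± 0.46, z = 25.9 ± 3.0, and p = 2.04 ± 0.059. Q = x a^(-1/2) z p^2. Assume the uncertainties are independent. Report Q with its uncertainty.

Relative error in a monomial: (δQ/Q)² = Σ (nᵢ · δxᵢ/xᵢ)².
  (1·δx/x)² = (1×0.0170)² = 0.000288;  (−½·δa/a)² = (-0.5×0.00622)² = 9.66e-06;  (1·δz/z)² = (1×0.116)² = 0.0134;  (2·δp/p)² = (2×0.0289)² = 0.00335
δQ/Q = √(0.0171) = 0.131
Q = 6640, so δQ = 0.131 × 6640 = 867.

6640 ± 867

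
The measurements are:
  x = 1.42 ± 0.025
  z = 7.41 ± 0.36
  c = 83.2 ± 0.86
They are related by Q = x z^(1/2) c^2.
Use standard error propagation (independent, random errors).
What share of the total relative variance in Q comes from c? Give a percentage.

32.2%

(δQ/Q)² = (1·δx/x)² + (½·δz/z)² + (2·δc/c)²
  x term: (1×0.0176)² = 0.000310
  z term: (0.5×0.0486)² = 0.000590
  c term: (2×0.0103)² = 0.000427
Total = 0.00133. Share from c = 0.000427/0.00133 = 0.322.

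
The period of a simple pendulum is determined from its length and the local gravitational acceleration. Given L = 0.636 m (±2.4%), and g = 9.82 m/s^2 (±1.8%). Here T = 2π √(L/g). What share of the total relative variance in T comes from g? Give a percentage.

36.0%

(δT/T)² = (½·δL/L)² + (−½·δg/g)²
  L term: (0.5×0.0240)² = 0.000144
  g term: (-0.5×0.0180)² = 8.1e-05
Total = 0.000225. Share from g = 8.1e-05/0.000225 = 0.360.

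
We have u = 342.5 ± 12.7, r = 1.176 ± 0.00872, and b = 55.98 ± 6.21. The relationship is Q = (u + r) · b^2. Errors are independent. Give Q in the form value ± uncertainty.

Let w = u + r = 343.7. δw = √(δu² + δr²) = √(161 + 7.6e-05) = 12.7, so δw/w = 0.0370.
Q is then a monomial in w, b:
δQ/Q = √((δw/w)² + (2·δb/b)²) = √(0.00137 + 0.0492) = 0.225
Q = 1.077e+06, so δQ = 0.225 × 1.077e+06 = 2.42e+05.

(1.077 ± 0.242) × 10^6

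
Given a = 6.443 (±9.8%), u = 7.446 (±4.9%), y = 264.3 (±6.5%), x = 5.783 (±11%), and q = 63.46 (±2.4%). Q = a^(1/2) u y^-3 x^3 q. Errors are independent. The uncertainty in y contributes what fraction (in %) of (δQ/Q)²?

25.0%

(δQ/Q)² = (½·δa/a)² + (1·δu/u)² + (-3·δy/y)² + (3·δx/x)² + (1·δq/q)²
  a term: (0.5×0.0980)² = 0.00240
  u term: (1×0.0490)² = 0.00240
  y term: (-3×0.0650)² = 0.0380
  x term: (3×0.110)² = 0.109
  q term: (1×0.0240)² = 0.000576
Total = 0.152. Share from y = 0.0380/0.152 = 0.250.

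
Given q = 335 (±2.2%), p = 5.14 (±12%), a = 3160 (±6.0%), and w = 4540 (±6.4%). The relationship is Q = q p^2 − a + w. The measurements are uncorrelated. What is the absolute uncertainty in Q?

2160

Let h = q·p^2 = 8850. δh/h = √((1·δq/q)² + (2·δp/p)²) = √(0.000484 + 0.0576) = 0.241, so δh = 2130.
Q = h − a + w: δQ = √(δh² + δa² + δw²) = √(4.55e+06 + 35900 + 84400) = 2160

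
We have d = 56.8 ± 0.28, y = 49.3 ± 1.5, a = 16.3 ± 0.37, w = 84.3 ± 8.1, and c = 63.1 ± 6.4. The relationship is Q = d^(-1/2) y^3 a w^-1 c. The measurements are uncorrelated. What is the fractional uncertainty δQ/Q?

Q is a product of powers, so relative uncertainties combine in quadrature:
  (−½·δd/d)² = (-0.5×0.00493)² = 6.08e-06;  (3·δy/y)² = (3×0.0304)² = 0.00833;  (1·δa/a)² = (1×0.0227)² = 0.000515;  (-1·δw/w)² = (-1×0.0961)² = 0.00923;  (1·δc/c)² = (1×0.101)² = 0.0103
δQ/Q = √(0.0284) = 0.168

0.168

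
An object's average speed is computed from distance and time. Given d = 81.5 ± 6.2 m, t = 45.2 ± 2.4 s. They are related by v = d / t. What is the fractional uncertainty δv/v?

0.0928

Products/powers → add relative errors in quadrature, weighted by exponent:
  (1·δd/d)² = (1×0.0761)² = 0.00579;  (-1·δt/t)² = (-1×0.0531)² = 0.00282
δv/v = √(0.00861) = 0.0928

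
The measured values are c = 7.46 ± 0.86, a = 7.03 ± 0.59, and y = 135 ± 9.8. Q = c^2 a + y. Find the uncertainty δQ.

96.5

Let p = c^2·a = 391. δp/p = √((2·δc/c)² + (1·δa/a)²) = √(0.0532 + 0.00704) = 0.245, so δp = 96.0.
Q = p + y: δQ = √(δp² + δy²) = √(9210 + 96.0) = 96.5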